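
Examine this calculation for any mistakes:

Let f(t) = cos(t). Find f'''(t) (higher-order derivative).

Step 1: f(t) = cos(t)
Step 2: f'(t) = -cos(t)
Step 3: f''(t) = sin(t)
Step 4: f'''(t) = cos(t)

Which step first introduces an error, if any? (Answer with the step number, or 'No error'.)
Step 2

Step 2 is incorrect due to a wrong trig function.
The step shows: -cos(t)
The correct value should be: -sin(t)

Explanation: sin(t) was incorrectly written as cos(t): the term -sin(t) was incorrectly written as -cos(t)
The later steps are derived from this incorrect expression, so the error originates in Step 2.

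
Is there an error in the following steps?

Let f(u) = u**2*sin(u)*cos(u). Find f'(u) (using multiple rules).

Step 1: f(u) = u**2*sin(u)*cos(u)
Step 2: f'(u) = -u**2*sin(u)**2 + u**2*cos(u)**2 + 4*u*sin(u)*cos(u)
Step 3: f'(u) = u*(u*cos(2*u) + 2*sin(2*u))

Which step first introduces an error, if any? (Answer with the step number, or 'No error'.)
Step 2

Step 2 is incorrect due to a wrong coefficient.
The step shows: -u**2*sin(u)**2 + u**2*cos(u)**2 + 4*u*sin(u)*cos(u)
The correct value should be: -u**2*sin(u)**2 + u**2*cos(u)**2 + 2*u*sin(u)*cos(u)

Explanation: The coefficient 2 was incorrectly written as 4: the term 2*u*sin(u)*cos(u) was incorrectly written as 4*u*sin(u)*cos(u)
The later steps are derived from this incorrect expression, so the error originates in Step 2.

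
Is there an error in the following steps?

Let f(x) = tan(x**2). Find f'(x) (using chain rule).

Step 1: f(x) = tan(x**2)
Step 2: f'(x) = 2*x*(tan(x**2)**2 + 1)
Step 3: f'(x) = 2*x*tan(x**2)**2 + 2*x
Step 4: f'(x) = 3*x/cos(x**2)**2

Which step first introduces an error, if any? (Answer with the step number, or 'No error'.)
Step 4

Step 4 is incorrect due to a wrong coefficient.
The step shows: 3*x/cos(x**2)**2
The correct value should be: 2*x/cos(x**2)**2

Explanation: The coefficient 2 was incorrectly written as 3: the term 2*x/cos(x**2)**2 was incorrectly written as 3*x/cos(x**2)**2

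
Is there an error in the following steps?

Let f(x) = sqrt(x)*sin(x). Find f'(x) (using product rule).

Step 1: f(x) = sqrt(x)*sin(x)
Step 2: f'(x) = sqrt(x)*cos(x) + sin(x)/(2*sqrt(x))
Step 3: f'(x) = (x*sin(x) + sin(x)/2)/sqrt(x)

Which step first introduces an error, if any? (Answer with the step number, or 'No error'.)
Step 3

Step 3 is incorrect due to a wrong trig function.
The step shows: (x*sin(x) + sin(x)/2)/sqrt(x)
The correct value should be: (x*cos(x) + sin(x)/2)/sqrt(x)

Explanation: cos(x) was incorrectly written as sin(x): the term (x*cos(x) + sin(x)/2)/sqrt(x) was incorrectly written as (x*sin(x) + sin(x)/2)/sqrt(x)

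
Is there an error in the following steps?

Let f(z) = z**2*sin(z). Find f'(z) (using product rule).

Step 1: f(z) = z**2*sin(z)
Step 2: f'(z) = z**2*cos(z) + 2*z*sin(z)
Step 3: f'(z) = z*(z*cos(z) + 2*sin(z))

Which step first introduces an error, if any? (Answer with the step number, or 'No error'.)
No error

All steps in this derivation are correct.
The final answer f'(z) = z*(z*cos(z) + 2*sin(z)) is valid.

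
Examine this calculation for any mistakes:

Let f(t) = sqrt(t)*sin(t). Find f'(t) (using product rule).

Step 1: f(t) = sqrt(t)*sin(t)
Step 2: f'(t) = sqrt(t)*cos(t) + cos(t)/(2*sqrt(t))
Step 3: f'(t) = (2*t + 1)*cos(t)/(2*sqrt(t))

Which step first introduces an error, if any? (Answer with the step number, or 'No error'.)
Step 2

Step 2 is incorrect due to a wrong trig function.
The step shows: sqrt(t)*cos(t) + cos(t)/(2*sqrt(t))
The correct value should be: sqrt(t)*cos(t) + sin(t)/(2*sqrt(t))

Explanation: sin(t) was incorrectly written as cos(t): the term sin(t)/(2*sqrt(t)) was incorrectly written as cos(t)/(2*sqrt(t))
The later steps are derived from this incorrect expression, so the error originates in Step 2.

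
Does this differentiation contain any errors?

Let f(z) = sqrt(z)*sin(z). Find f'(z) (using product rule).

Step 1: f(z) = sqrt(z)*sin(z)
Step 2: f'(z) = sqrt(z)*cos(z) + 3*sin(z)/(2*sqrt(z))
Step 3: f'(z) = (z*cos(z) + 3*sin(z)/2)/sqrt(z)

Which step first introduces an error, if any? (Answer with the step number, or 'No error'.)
Step 2

Step 2 is incorrect due to a wrong coefficient.
The step shows: sqrt(z)*cos(z) + 3*sin(z)/(2*sqrt(z))
The correct value should be: sqrt(z)*cos(z) + sin(z)/(2*sqrt(z))

Explanation: The coefficient 1/2 was incorrectly written as 3/2: the term sin(z)/(2*sqrt(z)) was incorrectly written as 3*sin(z)/(2*sqrt(z))
The later steps are derived from this incorrect expression, so the error originates in Step 2.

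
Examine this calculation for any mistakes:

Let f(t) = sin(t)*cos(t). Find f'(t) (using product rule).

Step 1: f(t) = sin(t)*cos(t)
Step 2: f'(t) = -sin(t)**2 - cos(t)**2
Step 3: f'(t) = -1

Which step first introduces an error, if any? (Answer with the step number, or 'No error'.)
Step 2

Step 2 is incorrect due to a sign flip.
The step shows: -sin(t)**2 - cos(t)**2
The correct value should be: -sin(t)**2 + cos(t)**2

Explanation: The sign of one term was flipped: the term cos(t)**2 was incorrectly written as -cos(t)**2
The later steps are derived from this incorrect expression, so the error originates in Step 2.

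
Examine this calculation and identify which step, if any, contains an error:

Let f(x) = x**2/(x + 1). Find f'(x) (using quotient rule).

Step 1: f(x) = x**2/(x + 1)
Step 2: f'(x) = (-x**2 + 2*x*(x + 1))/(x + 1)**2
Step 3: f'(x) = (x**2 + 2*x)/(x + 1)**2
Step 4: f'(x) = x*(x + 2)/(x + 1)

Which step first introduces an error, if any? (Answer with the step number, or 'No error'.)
Step 4

Step 4 is incorrect due to a wrong exponent.
The step shows: x*(x + 2)/(x + 1)
The correct value should be: x*(x + 2)/(x + 1)**2

Explanation: The exponent -2 on x + 1 was incorrectly written as -1: the term x*(x + 2)/(x + 1)**2 was incorrectly written as x*(x + 2)/(x + 1)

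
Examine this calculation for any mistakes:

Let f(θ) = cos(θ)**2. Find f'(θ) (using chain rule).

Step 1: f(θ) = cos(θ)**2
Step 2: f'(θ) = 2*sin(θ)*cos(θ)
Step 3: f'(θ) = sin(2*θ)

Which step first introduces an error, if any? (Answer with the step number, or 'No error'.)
Step 2

Step 2 is incorrect due to a sign flip.
The step shows: 2*sin(θ)*cos(θ)
The correct value should be: -2*sin(θ)*cos(θ)

Explanation: The sign of the whole expression was flipped: the term -2*sin(θ)*cos(θ) was incorrectly written as 2*sin(θ)*cos(θ)
The later steps are derived from this incorrect expression, so the error originates in Step 2.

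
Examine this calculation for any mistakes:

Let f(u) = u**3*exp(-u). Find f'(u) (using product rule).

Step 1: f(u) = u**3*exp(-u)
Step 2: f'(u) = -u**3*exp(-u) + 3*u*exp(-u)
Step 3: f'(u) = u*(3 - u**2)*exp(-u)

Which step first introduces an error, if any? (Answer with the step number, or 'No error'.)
Step 2

Step 2 is incorrect due to a wrong exponent.
The step shows: -u**3*exp(-u) + 3*u*exp(-u)
The correct value should be: -u**3*exp(-u) + 3*u**2*exp(-u)

Explanation: The exponent 2 on u was incorrectly written as 1: the term 3*u**2*exp(-u) was incorrectly written as 3*u*exp(-u)
The later steps are derived from this incorrect expression, so the error originates in Step 2.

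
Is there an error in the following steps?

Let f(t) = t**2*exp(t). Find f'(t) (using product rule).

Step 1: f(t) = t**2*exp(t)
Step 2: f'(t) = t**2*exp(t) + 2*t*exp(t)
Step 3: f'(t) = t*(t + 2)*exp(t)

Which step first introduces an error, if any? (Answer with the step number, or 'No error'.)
No error

All steps in this derivation are correct.
The final answer f'(t) = t*(t + 2)*exp(t) is valid.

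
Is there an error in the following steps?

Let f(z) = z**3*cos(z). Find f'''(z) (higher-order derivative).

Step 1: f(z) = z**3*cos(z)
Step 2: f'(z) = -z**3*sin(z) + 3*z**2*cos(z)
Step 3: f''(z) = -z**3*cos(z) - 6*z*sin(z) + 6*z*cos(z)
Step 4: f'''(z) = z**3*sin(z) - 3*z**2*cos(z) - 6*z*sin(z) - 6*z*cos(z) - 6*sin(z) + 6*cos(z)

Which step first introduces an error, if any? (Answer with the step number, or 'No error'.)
Step 3

Step 3 is incorrect due to a wrong exponent.
The step shows: -z**3*cos(z) - 6*z*sin(z) + 6*z*cos(z)
The correct value should be: -z**3*cos(z) - 6*z**2*sin(z) + 6*z*cos(z)

Explanation: The exponent 2 on z was incorrectly written as 1: the term -6*z**2*sin(z) was incorrectly written as -6*z*sin(z)
The later steps are derived from this incorrect expression, so the error originates in Step 3.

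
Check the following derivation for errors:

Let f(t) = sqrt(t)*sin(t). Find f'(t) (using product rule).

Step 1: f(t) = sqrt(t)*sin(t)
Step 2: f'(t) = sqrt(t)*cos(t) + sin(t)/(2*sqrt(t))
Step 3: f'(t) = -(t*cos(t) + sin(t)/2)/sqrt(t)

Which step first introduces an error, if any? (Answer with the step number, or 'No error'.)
Step 3

Step 3 is incorrect due to a sign flip.
The step shows: -(t*cos(t) + sin(t)/2)/sqrt(t)
The correct value should be: (t*cos(t) + sin(t)/2)/sqrt(t)

Explanation: The sign of the whole expression was flipped: the term (t*cos(t) + sin(t)/2)/sqrt(t) was incorrectly written as -(t*cos(t) + sin(t)/2)/sqrt(t)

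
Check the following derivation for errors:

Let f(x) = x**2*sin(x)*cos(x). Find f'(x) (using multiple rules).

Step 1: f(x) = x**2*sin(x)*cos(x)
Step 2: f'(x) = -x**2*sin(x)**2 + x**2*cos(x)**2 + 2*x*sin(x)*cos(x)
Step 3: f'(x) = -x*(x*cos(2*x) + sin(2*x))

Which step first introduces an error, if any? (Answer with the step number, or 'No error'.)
Step 3

Step 3 is incorrect due to a sign flip.
The step shows: -x*(x*cos(2*x) + sin(2*x))
The correct value should be: x*(x*cos(2*x) + sin(2*x))

Explanation: The sign of the whole expression was flipped: the term x*(x*cos(2*x) + sin(2*x)) was incorrectly written as -x*(x*cos(2*x) + sin(2*x))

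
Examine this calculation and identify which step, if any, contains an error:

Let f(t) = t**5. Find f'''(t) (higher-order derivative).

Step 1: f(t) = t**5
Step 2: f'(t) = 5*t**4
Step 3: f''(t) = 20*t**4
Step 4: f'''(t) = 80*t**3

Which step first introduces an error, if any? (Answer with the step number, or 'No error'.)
Step 3

Step 3 is incorrect due to a wrong exponent.
The step shows: 20*t**4
The correct value should be: 20*t**3

Explanation: The exponent 3 on t was incorrectly written as 4: the term 20*t**3 was incorrectly written as 20*t**4
The later steps are derived from this incorrect expression, so the error originates in Step 3.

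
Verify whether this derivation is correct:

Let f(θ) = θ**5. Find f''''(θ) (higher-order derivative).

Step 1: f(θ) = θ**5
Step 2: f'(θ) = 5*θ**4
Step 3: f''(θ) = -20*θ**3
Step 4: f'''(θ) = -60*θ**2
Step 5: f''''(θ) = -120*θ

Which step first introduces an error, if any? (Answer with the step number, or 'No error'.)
Step 3

Step 3 is incorrect due to a sign flip.
The step shows: -20*θ**3
The correct value should be: 20*θ**3

Explanation: The sign of the whole expression was flipped: the term 20*θ**3 was incorrectly written as -20*θ**3
The later steps are derived from this incorrect expression, so the error originates in Step 3.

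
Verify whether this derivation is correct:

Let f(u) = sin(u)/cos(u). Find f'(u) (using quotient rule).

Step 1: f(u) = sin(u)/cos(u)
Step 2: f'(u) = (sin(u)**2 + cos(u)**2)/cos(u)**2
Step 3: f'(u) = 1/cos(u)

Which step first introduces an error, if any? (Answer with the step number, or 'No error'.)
Step 3

Step 3 is incorrect due to a wrong exponent.
The step shows: 1/cos(u)
The correct value should be: cos(u)**(-2)

Explanation: The exponent -2 on cos(u) was incorrectly written as -1: the term cos(u)**(-2) was incorrectly written as 1/cos(u)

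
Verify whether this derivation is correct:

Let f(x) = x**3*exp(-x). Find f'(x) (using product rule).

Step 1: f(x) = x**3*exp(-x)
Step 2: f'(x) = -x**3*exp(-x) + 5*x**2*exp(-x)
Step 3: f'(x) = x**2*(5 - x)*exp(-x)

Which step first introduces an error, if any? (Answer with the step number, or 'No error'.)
Step 2

Step 2 is incorrect due to a wrong coefficient.
The step shows: -x**3*exp(-x) + 5*x**2*exp(-x)
The correct value should be: -x**3*exp(-x) + 3*x**2*exp(-x)

Explanation: The coefficient 3 was incorrectly written as 5: the term 3*x**2*exp(-x) was incorrectly written as 5*x**2*exp(-x)
The later steps are derived from this incorrect expression, so the error originates in Step 2.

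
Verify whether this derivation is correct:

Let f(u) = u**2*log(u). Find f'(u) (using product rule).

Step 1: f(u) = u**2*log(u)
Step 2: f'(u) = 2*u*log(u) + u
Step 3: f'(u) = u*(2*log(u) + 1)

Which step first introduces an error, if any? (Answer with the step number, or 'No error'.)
No error

All steps in this derivation are correct.
The final answer f'(u) = u*(2*log(u) + 1) is valid.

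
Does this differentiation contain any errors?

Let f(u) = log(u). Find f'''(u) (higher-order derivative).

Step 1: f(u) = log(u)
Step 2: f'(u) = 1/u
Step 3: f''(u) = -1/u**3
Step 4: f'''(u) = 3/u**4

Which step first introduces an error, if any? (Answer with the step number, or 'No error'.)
Step 3

Step 3 is incorrect due to a wrong exponent.
The step shows: -1/u**3
The correct value should be: -1/u**2

Explanation: The exponent -2 on u was incorrectly written as -3: the term -1/u**2 was incorrectly written as -1/u**3
The later steps are derived from this incorrect expression, so the error originates in Step 3.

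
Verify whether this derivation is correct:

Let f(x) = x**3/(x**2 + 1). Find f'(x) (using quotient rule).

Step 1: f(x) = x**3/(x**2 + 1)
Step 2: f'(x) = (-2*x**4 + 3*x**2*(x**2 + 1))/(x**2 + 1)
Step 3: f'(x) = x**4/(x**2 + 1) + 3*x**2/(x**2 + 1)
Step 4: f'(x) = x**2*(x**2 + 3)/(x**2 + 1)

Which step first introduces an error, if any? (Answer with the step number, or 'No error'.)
Step 2

Step 2 is incorrect due to a wrong exponent.
The step shows: (-2*x**4 + 3*x**2*(x**2 + 1))/(x**2 + 1)
The correct value should be: (-2*x**4 + 3*x**2*(x**2 + 1))/(x**2 + 1)**2

Explanation: The exponent -2 on x**2 + 1 was incorrectly written as -1: the term (-2*x**4 + 3*x**2*(x**2 + 1))/(x**2 + 1)**2 was incorrectly written as (-2*x**4 + 3*x**2*(x**2 + 1))/(x**2 + 1)
The later steps are derived from this incorrect expression, so the error originates in Step 2.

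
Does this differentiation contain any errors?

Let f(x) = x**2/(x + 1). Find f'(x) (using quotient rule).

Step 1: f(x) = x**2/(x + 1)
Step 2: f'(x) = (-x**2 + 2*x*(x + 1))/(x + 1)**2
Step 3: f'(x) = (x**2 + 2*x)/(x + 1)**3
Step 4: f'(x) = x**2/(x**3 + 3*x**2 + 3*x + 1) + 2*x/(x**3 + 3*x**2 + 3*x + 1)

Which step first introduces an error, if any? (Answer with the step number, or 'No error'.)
Step 3

Step 3 is incorrect due to a wrong exponent.
The step shows: (x**2 + 2*x)/(x + 1)**3
The correct value should be: (x**2 + 2*x)/(x + 1)**2

Explanation: The exponent -2 on x + 1 was incorrectly written as -3: the term (x**2 + 2*x)/(x + 1)**2 was incorrectly written as (x**2 + 2*x)/(x + 1)**3
The later steps are derived from this incorrect expression, so the error originates in Step 3.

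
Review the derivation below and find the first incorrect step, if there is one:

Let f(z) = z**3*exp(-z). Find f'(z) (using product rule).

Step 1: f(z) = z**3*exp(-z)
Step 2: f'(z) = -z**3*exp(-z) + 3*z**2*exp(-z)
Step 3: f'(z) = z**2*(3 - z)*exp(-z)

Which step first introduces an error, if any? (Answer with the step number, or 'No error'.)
No error

All steps in this derivation are correct.
The final answer f'(z) = z**2*(3 - z)*exp(-z) is valid.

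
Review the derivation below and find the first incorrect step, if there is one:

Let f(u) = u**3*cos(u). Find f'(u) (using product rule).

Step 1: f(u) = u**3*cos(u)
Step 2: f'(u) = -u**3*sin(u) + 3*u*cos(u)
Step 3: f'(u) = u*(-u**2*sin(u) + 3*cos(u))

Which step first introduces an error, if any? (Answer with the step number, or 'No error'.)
Step 2

Step 2 is incorrect due to a wrong exponent.
The step shows: -u**3*sin(u) + 3*u*cos(u)
The correct value should be: -u**3*sin(u) + 3*u**2*cos(u)

Explanation: The exponent 2 on u was incorrectly written as 1: the term 3*u**2*cos(u) was incorrectly written as 3*u*cos(u)
The later steps are derived from this incorrect expression, so the error originates in Step 2.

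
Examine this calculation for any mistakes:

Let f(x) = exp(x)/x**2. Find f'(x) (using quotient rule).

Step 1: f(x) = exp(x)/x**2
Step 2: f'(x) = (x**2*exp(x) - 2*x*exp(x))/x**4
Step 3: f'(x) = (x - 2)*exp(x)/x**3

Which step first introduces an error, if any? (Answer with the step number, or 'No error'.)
No error

All steps in this derivation are correct.
The final answer f'(x) = (x - 2)*exp(x)/x**3 is valid.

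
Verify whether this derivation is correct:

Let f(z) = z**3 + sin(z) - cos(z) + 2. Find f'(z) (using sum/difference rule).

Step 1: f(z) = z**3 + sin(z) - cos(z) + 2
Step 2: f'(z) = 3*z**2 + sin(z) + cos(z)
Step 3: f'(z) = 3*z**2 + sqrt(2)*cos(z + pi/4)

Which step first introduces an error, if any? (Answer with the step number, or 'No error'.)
Step 3

Step 3 is incorrect due to a wrong trig function.
The step shows: 3*z**2 + sqrt(2)*cos(z + pi/4)
The correct value should be: 3*z**2 + sqrt(2)*sin(z + pi/4)

Explanation: sin(z + pi/4) was incorrectly written as cos(z + pi/4): the term sqrt(2)*sin(z + pi/4) was incorrectly written as sqrt(2)*cos(z + pi/4)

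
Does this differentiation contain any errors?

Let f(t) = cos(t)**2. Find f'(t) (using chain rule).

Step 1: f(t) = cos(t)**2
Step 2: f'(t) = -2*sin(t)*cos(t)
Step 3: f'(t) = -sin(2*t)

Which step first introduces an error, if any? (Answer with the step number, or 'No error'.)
No error

All steps in this derivation are correct.
The final answer f'(t) = -sin(2*t) is valid.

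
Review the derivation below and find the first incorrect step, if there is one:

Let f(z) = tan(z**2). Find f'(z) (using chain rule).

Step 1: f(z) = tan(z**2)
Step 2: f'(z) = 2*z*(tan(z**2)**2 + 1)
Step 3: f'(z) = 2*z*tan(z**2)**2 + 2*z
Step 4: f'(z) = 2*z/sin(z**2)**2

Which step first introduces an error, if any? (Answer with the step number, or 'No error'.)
Step 4

Step 4 is incorrect due to a wrong trig function.
The step shows: 2*z/sin(z**2)**2
The correct value should be: 2*z/cos(z**2)**2

Explanation: cos(z**2) was incorrectly written as sin(z**2): the term 2*z/cos(z**2)**2 was incorrectly written as 2*z/sin(z**2)**2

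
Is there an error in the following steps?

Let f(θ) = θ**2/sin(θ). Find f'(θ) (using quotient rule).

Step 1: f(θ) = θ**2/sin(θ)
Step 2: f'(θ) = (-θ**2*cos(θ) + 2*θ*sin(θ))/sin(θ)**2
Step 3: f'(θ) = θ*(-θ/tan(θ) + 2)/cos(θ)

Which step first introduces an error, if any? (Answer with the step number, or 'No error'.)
Step 3

Step 3 is incorrect due to a wrong trig function.
The step shows: θ*(-θ/tan(θ) + 2)/cos(θ)
The correct value should be: θ*(-θ/tan(θ) + 2)/sin(θ)

Explanation: sin(θ) was incorrectly written as cos(θ): the term θ*(-θ/tan(θ) + 2)/sin(θ) was incorrectly written as θ*(-θ/tan(θ) + 2)/cos(θ)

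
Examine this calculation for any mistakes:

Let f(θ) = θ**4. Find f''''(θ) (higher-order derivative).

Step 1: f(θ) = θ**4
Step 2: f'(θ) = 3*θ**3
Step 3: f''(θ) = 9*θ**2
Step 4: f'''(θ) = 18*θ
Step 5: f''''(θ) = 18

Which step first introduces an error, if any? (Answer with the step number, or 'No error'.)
Step 2

Step 2 is incorrect due to a wrong coefficient.
The step shows: 3*θ**3
The correct value should be: 4*θ**3

Explanation: The coefficient 4 was incorrectly written as 3: the term 4*θ**3 was incorrectly written as 3*θ**3
The later steps are derived from this incorrect expression, so the error originates in Step 2.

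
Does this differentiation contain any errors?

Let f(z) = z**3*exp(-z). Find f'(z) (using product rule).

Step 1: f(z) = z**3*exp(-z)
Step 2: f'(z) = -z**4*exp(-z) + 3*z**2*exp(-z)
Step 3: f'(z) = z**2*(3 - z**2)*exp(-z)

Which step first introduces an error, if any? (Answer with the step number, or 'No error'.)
Step 2

Step 2 is incorrect due to a wrong exponent.
The step shows: -z**4*exp(-z) + 3*z**2*exp(-z)
The correct value should be: -z**3*exp(-z) + 3*z**2*exp(-z)

Explanation: The exponent 3 on z was incorrectly written as 4: the term -z**3*exp(-z) was incorrectly written as -z**4*exp(-z)
The later steps are derived from this incorrect expression, so the error originates in Step 2.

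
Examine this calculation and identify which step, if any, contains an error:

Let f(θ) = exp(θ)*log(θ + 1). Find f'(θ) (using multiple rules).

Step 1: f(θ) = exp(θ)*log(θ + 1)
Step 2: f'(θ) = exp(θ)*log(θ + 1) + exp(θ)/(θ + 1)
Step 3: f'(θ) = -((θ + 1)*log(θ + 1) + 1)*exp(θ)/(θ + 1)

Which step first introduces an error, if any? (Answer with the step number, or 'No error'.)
Step 3

Step 3 is incorrect due to a sign flip.
The step shows: -((θ + 1)*log(θ + 1) + 1)*exp(θ)/(θ + 1)
The correct value should be: ((θ + 1)*log(θ + 1) + 1)*exp(θ)/(θ + 1)

Explanation: The sign of the whole expression was flipped: the term ((θ + 1)*log(θ + 1) + 1)*exp(θ)/(θ + 1) was incorrectly written as -((θ + 1)*log(θ + 1) + 1)*exp(θ)/(θ + 1)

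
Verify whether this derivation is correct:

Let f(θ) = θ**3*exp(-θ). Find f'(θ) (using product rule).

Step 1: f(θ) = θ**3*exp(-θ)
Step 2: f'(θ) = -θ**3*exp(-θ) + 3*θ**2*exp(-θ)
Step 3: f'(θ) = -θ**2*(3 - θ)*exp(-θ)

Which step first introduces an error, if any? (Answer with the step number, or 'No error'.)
Step 3

Step 3 is incorrect due to a sign flip.
The step shows: -θ**2*(3 - θ)*exp(-θ)
The correct value should be: θ**2*(3 - θ)*exp(-θ)

Explanation: The sign of the whole expression was flipped: the term θ**2*(3 - θ)*exp(-θ) was incorrectly written as -θ**2*(3 - θ)*exp(-θ)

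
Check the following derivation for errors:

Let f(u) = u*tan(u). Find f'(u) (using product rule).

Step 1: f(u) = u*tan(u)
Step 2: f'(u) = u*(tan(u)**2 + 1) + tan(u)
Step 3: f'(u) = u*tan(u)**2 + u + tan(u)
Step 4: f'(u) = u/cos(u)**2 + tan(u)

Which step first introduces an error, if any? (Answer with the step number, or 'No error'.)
No error

All steps in this derivation are correct.
The final answer f'(u) = u/cos(u)**2 + tan(u) is valid.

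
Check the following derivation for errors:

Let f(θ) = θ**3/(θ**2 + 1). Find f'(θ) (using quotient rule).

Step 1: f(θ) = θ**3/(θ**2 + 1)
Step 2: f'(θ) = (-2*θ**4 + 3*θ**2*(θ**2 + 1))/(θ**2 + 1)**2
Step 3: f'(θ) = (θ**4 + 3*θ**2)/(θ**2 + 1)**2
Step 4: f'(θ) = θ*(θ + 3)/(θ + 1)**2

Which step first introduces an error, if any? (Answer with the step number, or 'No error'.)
Step 4

Step 4 is incorrect due to a wrong exponent.
The step shows: θ*(θ + 3)/(θ + 1)**2
The correct value should be: θ**2*(θ**2 + 3)/(θ**2 + 1)**2

Explanation: The exponent 2 on θ was incorrectly written as 1: the term θ**2*(θ**2 + 3)/(θ**2 + 1)**2 was incorrectly written as θ*(θ + 3)/(θ + 1)**2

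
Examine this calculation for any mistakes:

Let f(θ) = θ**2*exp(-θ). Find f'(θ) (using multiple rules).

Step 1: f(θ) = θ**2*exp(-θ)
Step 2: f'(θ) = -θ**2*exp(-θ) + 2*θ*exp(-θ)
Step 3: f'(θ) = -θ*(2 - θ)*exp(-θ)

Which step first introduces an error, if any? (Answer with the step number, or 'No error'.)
Step 3

Step 3 is incorrect due to a sign flip.
The step shows: -θ*(2 - θ)*exp(-θ)
The correct value should be: θ*(2 - θ)*exp(-θ)

Explanation: The sign of the whole expression was flipped: the term θ*(2 - θ)*exp(-θ) was incorrectly written as -θ*(2 - θ)*exp(-θ)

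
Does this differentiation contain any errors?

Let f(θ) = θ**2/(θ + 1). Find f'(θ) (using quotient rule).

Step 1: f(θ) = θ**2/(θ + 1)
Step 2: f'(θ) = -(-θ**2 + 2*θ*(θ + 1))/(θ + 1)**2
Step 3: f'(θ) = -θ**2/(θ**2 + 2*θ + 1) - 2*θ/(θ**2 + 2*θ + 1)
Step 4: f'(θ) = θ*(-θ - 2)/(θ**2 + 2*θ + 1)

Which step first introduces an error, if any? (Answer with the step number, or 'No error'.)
Step 2

Step 2 is incorrect due to a sign flip.
The step shows: -(-θ**2 + 2*θ*(θ + 1))/(θ + 1)**2
The correct value should be: (-θ**2 + 2*θ*(θ + 1))/(θ + 1)**2

Explanation: The sign of the whole expression was flipped: the term (-θ**2 + 2*θ*(θ + 1))/(θ + 1)**2 was incorrectly written as -(-θ**2 + 2*θ*(θ + 1))/(θ + 1)**2
The later steps are derived from this incorrect expression, so the error originates in Step 2.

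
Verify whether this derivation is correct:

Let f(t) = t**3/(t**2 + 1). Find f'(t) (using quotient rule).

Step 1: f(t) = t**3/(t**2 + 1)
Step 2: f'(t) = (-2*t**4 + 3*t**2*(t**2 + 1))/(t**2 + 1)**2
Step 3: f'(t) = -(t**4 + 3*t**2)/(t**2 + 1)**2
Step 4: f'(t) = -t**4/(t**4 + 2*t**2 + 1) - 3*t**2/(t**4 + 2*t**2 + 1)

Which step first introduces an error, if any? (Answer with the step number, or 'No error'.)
Step 3

Step 3 is incorrect due to a sign flip.
The step shows: -(t**4 + 3*t**2)/(t**2 + 1)**2
The correct value should be: (t**4 + 3*t**2)/(t**2 + 1)**2

Explanation: The sign of the whole expression was flipped: the term (t**4 + 3*t**2)/(t**2 + 1)**2 was incorrectly written as -(t**4 + 3*t**2)/(t**2 + 1)**2
The later steps are derived from this incorrect expression, so the error originates in Step 3.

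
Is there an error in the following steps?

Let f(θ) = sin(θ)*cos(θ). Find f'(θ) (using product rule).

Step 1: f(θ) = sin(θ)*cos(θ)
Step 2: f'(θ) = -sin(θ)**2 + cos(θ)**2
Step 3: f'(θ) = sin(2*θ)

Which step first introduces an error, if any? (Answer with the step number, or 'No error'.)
Step 3

Step 3 is incorrect due to a wrong trig function.
The step shows: sin(2*θ)
The correct value should be: cos(2*θ)

Explanation: cos(2*θ) was incorrectly written as sin(2*θ): the term cos(2*θ) was incorrectly written as sin(2*θ)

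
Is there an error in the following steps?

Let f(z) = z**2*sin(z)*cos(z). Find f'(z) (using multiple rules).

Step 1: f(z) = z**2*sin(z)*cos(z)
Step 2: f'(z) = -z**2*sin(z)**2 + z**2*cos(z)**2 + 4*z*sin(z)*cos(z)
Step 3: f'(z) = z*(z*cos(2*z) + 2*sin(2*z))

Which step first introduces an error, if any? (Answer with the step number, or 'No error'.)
Step 2

Step 2 is incorrect due to a wrong coefficient.
The step shows: -z**2*sin(z)**2 + z**2*cos(z)**2 + 4*z*sin(z)*cos(z)
The correct value should be: -z**2*sin(z)**2 + z**2*cos(z)**2 + 2*z*sin(z)*cos(z)

Explanation: The coefficient 2 was incorrectly written as 4: the term 2*z*sin(z)*cos(z) was incorrectly written as 4*z*sin(z)*cos(z)
The later steps are derived from this incorrect expression, so the error originates in Step 2.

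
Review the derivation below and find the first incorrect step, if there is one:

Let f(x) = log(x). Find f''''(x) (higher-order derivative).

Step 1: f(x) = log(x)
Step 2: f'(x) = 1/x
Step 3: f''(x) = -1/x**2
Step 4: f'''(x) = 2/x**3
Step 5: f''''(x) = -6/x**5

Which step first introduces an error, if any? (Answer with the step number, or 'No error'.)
Step 5

Step 5 is incorrect due to a wrong exponent.
The step shows: -6/x**5
The correct value should be: -6/x**4

Explanation: The exponent -4 on x was incorrectly written as -5: the term -6/x**4 was incorrectly written as -6/x**5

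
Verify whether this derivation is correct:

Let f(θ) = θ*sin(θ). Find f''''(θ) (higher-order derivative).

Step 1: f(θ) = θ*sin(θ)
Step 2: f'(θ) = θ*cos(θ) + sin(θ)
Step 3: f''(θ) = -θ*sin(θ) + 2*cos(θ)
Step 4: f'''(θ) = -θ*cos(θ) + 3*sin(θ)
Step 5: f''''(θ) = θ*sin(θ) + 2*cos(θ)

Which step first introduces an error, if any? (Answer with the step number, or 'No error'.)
Step 4

Step 4 is incorrect due to a sign flip.
The step shows: -θ*cos(θ) + 3*sin(θ)
The correct value should be: -θ*cos(θ) - 3*sin(θ)

Explanation: The sign of one term was flipped: the term -3*sin(θ) was incorrectly written as 3*sin(θ)
The later steps are derived from this incorrect expression, so the error originates in Step 4.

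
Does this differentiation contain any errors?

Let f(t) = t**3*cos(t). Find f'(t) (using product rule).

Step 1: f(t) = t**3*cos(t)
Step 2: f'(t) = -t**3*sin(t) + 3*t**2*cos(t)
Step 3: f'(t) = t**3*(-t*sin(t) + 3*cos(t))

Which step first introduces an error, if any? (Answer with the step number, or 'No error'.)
Step 3

Step 3 is incorrect due to a wrong exponent.
The step shows: t**3*(-t*sin(t) + 3*cos(t))
The correct value should be: t**2*(-t*sin(t) + 3*cos(t))

Explanation: The exponent 2 on t was incorrectly written as 3: the term t**2*(-t*sin(t) + 3*cos(t)) was incorrectly written as t**3*(-t*sin(t) + 3*cos(t))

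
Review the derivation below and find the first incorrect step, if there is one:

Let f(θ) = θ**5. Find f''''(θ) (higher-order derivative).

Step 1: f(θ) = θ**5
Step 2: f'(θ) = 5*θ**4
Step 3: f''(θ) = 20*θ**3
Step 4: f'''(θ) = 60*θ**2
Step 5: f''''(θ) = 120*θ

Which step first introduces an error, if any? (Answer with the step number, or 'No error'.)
No error

All steps in this derivation are correct.
The final answer f''''(θ) = 120*θ is valid.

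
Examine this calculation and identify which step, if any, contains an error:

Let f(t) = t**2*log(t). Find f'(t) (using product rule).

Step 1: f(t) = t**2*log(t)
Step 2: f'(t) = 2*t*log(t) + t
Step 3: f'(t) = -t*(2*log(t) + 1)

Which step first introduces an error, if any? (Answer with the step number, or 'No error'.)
Step 3

Step 3 is incorrect due to a sign flip.
The step shows: -t*(2*log(t) + 1)
The correct value should be: t*(2*log(t) + 1)

Explanation: The sign of the whole expression was flipped: the term t*(2*log(t) + 1) was incorrectly written as -t*(2*log(t) + 1)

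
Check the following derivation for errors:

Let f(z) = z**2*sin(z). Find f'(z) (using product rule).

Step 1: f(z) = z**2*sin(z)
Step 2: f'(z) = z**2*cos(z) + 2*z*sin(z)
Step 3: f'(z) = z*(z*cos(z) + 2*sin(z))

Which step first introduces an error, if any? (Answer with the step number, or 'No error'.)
No error

All steps in this derivation are correct.
The final answer f'(z) = z*(z*cos(z) + 2*sin(z)) is valid.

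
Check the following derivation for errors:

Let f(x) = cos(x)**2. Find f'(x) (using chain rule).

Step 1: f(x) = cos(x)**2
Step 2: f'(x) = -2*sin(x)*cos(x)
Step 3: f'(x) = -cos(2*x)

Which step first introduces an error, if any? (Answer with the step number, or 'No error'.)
Step 3

Step 3 is incorrect due to a wrong trig function.
The step shows: -cos(2*x)
The correct value should be: -sin(2*x)

Explanation: sin(2*x) was incorrectly written as cos(2*x): the term -sin(2*x) was incorrectly written as -cos(2*x)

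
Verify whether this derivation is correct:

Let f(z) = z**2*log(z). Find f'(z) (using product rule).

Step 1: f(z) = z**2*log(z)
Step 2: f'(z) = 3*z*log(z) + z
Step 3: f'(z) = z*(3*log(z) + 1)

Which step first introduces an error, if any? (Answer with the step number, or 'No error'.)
Step 2

Step 2 is incorrect due to a wrong coefficient.
The step shows: 3*z*log(z) + z
The correct value should be: 2*z*log(z) + z

Explanation: The coefficient 2 was incorrectly written as 3: the term 2*z*log(z) was incorrectly written as 3*z*log(z)
The later steps are derived from this incorrect expression, so the error originates in Step 2.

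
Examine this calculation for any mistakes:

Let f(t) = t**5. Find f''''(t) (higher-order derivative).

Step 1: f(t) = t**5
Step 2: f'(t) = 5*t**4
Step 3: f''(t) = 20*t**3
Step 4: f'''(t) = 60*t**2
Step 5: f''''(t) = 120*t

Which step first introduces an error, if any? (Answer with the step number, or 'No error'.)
No error

All steps in this derivation are correct.
The final answer f''''(t) = 120*t is valid.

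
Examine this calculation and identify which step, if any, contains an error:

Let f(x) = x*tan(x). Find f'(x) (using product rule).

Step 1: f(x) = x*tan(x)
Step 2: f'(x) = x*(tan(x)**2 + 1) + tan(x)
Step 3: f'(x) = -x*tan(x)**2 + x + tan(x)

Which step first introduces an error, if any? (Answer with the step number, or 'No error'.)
Step 3

Step 3 is incorrect due to a sign flip.
The step shows: -x*tan(x)**2 + x + tan(x)
The correct value should be: x*tan(x)**2 + x + tan(x)

Explanation: The sign of one term was flipped: the term x*tan(x)**2 was incorrectly written as -x*tan(x)**2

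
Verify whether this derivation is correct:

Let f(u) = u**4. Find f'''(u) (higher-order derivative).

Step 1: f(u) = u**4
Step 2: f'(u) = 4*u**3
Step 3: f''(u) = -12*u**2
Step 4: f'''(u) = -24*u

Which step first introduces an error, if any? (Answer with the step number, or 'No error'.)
Step 3

Step 3 is incorrect due to a sign flip.
The step shows: -12*u**2
The correct value should be: 12*u**2

Explanation: The sign of the whole expression was flipped: the term 12*u**2 was incorrectly written as -12*u**2
The later steps are derived from this incorrect expression, so the error originates in Step 3.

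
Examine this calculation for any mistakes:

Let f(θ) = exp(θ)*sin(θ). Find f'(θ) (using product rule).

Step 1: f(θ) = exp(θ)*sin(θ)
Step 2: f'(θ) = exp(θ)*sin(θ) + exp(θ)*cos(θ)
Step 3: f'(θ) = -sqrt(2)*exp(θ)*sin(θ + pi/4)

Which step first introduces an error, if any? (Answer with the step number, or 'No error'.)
Step 3

Step 3 is incorrect due to a sign flip.
The step shows: -sqrt(2)*exp(θ)*sin(θ + pi/4)
The correct value should be: sqrt(2)*exp(θ)*sin(θ + pi/4)

Explanation: The sign of the whole expression was flipped: the term sqrt(2)*exp(θ)*sin(θ + pi/4) was incorrectly written as -sqrt(2)*exp(θ)*sin(θ + pi/4)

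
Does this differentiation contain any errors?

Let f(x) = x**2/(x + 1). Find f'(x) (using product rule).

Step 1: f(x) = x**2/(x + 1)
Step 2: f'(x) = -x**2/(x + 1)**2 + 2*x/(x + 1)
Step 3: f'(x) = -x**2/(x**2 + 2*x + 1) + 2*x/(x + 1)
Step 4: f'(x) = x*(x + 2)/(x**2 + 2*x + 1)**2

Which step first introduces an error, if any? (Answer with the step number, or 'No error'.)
Step 4

Step 4 is incorrect due to a wrong exponent.
The step shows: x*(x + 2)/(x**2 + 2*x + 1)**2
The correct value should be: x*(x + 2)/(x**2 + 2*x + 1)

Explanation: The exponent -1 on x**2 + 2*x + 1 was incorrectly written as -2: the term x*(x + 2)/(x**2 + 2*x + 1) was incorrectly written as x*(x + 2)/(x**2 + 2*x + 1)**2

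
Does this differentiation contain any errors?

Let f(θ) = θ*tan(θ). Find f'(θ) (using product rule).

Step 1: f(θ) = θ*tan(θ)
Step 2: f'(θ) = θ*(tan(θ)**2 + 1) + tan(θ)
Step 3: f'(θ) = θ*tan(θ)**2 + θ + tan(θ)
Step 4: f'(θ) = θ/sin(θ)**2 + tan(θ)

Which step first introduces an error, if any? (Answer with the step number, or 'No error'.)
Step 4

Step 4 is incorrect due to a wrong trig function.
The step shows: θ/sin(θ)**2 + tan(θ)
The correct value should be: θ/cos(θ)**2 + tan(θ)

Explanation: cos(θ) was incorrectly written as sin(θ): the term θ/cos(θ)**2 was incorrectly written as θ/sin(θ)**2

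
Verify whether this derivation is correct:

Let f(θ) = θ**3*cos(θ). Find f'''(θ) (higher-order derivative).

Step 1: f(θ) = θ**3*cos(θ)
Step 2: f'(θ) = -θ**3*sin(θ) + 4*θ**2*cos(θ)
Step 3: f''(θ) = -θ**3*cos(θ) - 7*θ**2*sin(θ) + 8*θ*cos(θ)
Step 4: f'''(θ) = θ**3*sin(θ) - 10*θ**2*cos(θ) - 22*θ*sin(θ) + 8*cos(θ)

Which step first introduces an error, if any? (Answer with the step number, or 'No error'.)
Step 2

Step 2 is incorrect due to a wrong coefficient.
The step shows: -θ**3*sin(θ) + 4*θ**2*cos(θ)
The correct value should be: -θ**3*sin(θ) + 3*θ**2*cos(θ)

Explanation: The coefficient 3 was incorrectly written as 4: the term 3*θ**2*cos(θ) was incorrectly written as 4*θ**2*cos(θ)
The later steps are derived from this incorrect expression, so the error originates in Step 2.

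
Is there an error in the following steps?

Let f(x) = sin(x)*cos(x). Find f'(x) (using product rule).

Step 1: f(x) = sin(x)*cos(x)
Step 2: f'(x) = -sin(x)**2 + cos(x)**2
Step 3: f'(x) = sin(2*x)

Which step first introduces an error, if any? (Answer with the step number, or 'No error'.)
Step 3

Step 3 is incorrect due to a wrong trig function.
The step shows: sin(2*x)
The correct value should be: cos(2*x)

Explanation: cos(2*x) was incorrectly written as sin(2*x): the term cos(2*x) was incorrectly written as sin(2*x)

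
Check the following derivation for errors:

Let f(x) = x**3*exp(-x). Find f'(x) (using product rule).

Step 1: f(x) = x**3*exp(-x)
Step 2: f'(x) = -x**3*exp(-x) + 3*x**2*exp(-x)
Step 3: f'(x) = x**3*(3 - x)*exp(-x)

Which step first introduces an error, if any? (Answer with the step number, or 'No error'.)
Step 3

Step 3 is incorrect due to a wrong exponent.
The step shows: x**3*(3 - x)*exp(-x)
The correct value should be: x**2*(3 - x)*exp(-x)

Explanation: The exponent 2 on x was incorrectly written as 3: the term x**2*(3 - x)*exp(-x) was incorrectly written as x**3*(3 - x)*exp(-x)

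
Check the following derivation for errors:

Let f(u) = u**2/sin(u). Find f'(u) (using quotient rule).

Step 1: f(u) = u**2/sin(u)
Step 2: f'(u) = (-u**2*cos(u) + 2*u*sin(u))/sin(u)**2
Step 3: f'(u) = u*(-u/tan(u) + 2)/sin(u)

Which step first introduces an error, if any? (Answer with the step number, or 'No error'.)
No error

All steps in this derivation are correct.
The final answer f'(u) = u*(-u/tan(u) + 2)/sin(u) is valid.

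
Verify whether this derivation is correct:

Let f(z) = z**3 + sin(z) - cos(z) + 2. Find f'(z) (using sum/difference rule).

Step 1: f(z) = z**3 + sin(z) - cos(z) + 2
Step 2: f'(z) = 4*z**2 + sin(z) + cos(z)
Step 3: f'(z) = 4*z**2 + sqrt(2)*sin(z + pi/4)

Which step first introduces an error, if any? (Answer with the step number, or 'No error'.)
Step 2

Step 2 is incorrect due to a wrong coefficient.
The step shows: 4*z**2 + sin(z) + cos(z)
The correct value should be: 3*z**2 + sin(z) + cos(z)

Explanation: The coefficient 3 was incorrectly written as 4: the term 3*z**2 was incorrectly written as 4*z**2
The later steps are derived from this incorrect expression, so the error originates in Step 2.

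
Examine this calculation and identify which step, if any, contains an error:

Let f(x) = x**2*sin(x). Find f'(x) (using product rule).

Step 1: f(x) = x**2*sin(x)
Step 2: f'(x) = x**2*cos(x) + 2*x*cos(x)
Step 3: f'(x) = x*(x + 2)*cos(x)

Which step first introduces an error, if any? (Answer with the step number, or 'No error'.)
Step 2

Step 2 is incorrect due to a wrong trig function.
The step shows: x**2*cos(x) + 2*x*cos(x)
The correct value should be: x**2*cos(x) + 2*x*sin(x)

Explanation: sin(x) was incorrectly written as cos(x): the term 2*x*sin(x) was incorrectly written as 2*x*cos(x)
The later steps are derived from this incorrect expression, so the error originates in Step 2.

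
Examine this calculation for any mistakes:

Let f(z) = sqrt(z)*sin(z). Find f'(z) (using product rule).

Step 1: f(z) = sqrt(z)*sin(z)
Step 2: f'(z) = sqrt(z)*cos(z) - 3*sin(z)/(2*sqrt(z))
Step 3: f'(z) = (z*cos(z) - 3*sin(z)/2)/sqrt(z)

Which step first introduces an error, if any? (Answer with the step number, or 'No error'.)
Step 2

Step 2 is incorrect due to a wrong coefficient.
The step shows: sqrt(z)*cos(z) - 3*sin(z)/(2*sqrt(z))
The correct value should be: sqrt(z)*cos(z) + sin(z)/(2*sqrt(z))

Explanation: The coefficient 1/2 was incorrectly written as -3/2: the term sin(z)/(2*sqrt(z)) was incorrectly written as -3*sin(z)/(2*sqrt(z))
The later steps are derived from this incorrect expression, so the error originates in Step 2.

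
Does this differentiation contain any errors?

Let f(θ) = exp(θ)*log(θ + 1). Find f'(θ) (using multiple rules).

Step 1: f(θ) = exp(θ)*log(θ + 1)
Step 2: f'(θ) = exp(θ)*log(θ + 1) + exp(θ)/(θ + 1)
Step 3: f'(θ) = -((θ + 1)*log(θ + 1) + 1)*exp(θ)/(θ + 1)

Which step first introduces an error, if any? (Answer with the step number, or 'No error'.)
Step 3

Step 3 is incorrect due to a sign flip.
The step shows: -((θ + 1)*log(θ + 1) + 1)*exp(θ)/(θ + 1)
The correct value should be: ((θ + 1)*log(θ + 1) + 1)*exp(θ)/(θ + 1)

Explanation: The sign of the whole expression was flipped: the term ((θ + 1)*log(θ + 1) + 1)*exp(θ)/(θ + 1) was incorrectly written as -((θ + 1)*log(θ + 1) + 1)*exp(θ)/(θ + 1)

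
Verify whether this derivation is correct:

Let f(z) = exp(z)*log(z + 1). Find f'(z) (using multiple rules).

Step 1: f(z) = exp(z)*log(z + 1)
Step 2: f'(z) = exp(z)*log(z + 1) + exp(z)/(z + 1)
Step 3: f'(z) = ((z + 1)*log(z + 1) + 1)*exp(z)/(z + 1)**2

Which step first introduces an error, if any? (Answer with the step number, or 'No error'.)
Step 3

Step 3 is incorrect due to a wrong exponent.
The step shows: ((z + 1)*log(z + 1) + 1)*exp(z)/(z + 1)**2
The correct value should be: ((z + 1)*log(z + 1) + 1)*exp(z)/(z + 1)

Explanation: The exponent -1 on z + 1 was incorrectly written as -2: the term ((z + 1)*log(z + 1) + 1)*exp(z)/(z + 1) was incorrectly written as ((z + 1)*log(z + 1) + 1)*exp(z)/(z + 1)**2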